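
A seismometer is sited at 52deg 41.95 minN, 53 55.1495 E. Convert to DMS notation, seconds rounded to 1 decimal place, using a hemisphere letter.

52°41′57.0″ N, 53°55′9.0″ E

φ: 41.95000′ → 41′ and 0.95000 × 60 = 57.000″
λ: fractional minutes 0.14950 × 60 = 8.970″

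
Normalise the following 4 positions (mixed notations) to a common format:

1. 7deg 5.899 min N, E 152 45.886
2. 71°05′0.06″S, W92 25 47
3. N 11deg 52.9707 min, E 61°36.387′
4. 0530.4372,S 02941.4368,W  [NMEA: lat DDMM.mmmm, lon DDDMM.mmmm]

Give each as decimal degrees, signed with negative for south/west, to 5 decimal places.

Point 1:
  Lat: 7 + 5.899/60 = 7.098317
  N ⇒ keep positive
  Lon: 152 + 45.886/60 = 152.764767
  E → positive
Point 2:
  Latitude: 71 + 5/60 + 0.06/3600 = 71.083350
  S ⇒ negate
  Longitude: 92° + 25/60 + 47/3600 = 92 + 0.416667 + 0.013056 = 92.429722
  W ⇒ negate
Point 3:
  Latitude: 52.9707′ = 0.882845°; total 11.882845
  N → positive
  Longitude: 61 + 36.387/60 = 61.606450
  E → positive
Point 4:
  Latitude: split at 2 digits → 05° and 30.4372′; 5 + 30.4372/60 = 5.507287
  S → negative
  λ: split at 3 digits → 029° and 41.4368′; 29 + 41.4368/60 = 29.690613
  hemisphere W, so the sign is −

1. 7.09832, 152.76477
2. -71.08335, -92.42972
3. 11.88285, 61.60645
4. -5.50729, -29.69061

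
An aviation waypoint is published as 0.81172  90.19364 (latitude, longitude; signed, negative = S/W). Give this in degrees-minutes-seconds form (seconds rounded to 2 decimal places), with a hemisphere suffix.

Latitude: 0.811720° → 48.70320′; 0.70320 × 60 = 42.1920″
Longitude: 0.193640 × 60 = 11.61840′ → 11′, remainder × 60 = 37.1040″

0°48′42.19″ N, 90°11′37.10″ E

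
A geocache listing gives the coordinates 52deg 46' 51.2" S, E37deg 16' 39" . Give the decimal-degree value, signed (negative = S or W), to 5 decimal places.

-52.78089, 37.27750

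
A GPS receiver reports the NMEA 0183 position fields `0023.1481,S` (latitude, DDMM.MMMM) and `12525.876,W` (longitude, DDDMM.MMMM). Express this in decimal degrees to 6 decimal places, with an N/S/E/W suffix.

0.385802° S, 125.431267° W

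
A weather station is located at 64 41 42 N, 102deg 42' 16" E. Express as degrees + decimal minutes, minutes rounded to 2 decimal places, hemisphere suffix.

Lat: 41 + 42/60 = 41.7000′
λ: 42 + 16/60 = 42.2667′

64° 41.70′ N, 102° 42.27′ E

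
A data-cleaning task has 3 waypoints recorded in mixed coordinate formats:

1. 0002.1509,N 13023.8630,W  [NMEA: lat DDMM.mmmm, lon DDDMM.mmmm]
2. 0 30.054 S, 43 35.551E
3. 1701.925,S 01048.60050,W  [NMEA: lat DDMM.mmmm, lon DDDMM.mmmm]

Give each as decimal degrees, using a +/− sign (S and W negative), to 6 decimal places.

1. 0.035848, -130.397717
2. -0.500900, 43.592517
3. -17.032083, -10.810008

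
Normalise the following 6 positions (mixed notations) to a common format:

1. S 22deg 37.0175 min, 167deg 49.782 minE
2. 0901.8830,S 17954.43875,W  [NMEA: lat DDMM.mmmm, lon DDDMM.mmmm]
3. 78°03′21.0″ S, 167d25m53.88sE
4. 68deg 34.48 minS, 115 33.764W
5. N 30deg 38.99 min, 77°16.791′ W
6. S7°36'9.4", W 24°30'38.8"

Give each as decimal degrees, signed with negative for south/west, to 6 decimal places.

1. -22.616958, 167.829700
2. -9.031383, -179.907313
3. -78.055833, 167.431633
4. -68.574667, -115.562733
5. 30.649833, -77.279850
6. -7.602611, -24.510778

Point 1:
  φ: 22 + 37.0175/60 = 22.6169583
  hemisphere S, so the sign is −
  Longitude: 167 + 49.782/60 = 167.8297000
  E → positive
Point 2:
  Latitude: split at 2 digits → 09° and 1.883′; 9 + 1.883/60 = 9.0313833
  S ⇒ negate
  Lon: split at 3 digits → 179° and 54.43875′; 179 + 54.43875/60 = 179.9073125
  W ⇒ negate
Point 3:
  φ: 78° + 3/60 + 21/3600 = 78 + 0.050000 + 0.005833 = 78.0558333
  hemisphere S, so the sign is −
  Longitude: 167° + 25/60 + 53.88/3600 = 167 + 0.416667 + 0.014967 = 167.4316333
  E ⇒ keep positive
Point 4:
  φ: 34.48′ = 0.574667°; total 68.5746667
  S ⇒ negate
  Longitude: 33.764′ = 0.562733°; total 115.5627333
  W ⇒ negate
Point 5:
  Lat: 38.99′ = 0.649833°; total 30.6498333
  N → positive
  λ: 77 + 16.791/60 = 77.2798500
  W → negative
Point 6:
  φ: 7° + 36/60 + 9.4/3600 = 7 + 0.600000 + 0.002611 = 7.6026111
  S ⇒ negate
  Longitude: 30′ + 38.8″ = 30.64667′; 24 + 30.64667/60 = 24.5107778
  W ⇒ negate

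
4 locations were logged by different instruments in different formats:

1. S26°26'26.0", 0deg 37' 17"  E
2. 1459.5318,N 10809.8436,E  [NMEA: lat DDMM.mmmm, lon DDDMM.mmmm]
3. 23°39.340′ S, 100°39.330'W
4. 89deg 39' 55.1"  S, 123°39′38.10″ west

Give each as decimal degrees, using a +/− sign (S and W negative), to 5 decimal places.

1. -26.44056, 0.62139
2. 14.99220, 108.16406
3. -23.65567, -100.65550
4. -89.66531, -123.66058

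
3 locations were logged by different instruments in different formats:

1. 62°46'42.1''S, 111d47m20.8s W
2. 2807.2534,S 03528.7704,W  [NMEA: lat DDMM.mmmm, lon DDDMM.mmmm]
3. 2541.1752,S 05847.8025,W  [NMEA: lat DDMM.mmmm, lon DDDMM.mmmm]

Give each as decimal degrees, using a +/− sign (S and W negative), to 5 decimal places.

Point 1:
  φ: 62° + 46/60 + 42.1/3600 = 62 + 0.766667 + 0.011694 = 62.778361
  S ⇒ negate
  Lon: 111° + 47/60 + 20.8/3600 = 111 + 0.783333 + 0.005778 = 111.789111
  hemisphere W, so the sign is −
Point 2:
  Lat: degrees = first 2 digits = 28, minutes = 7.2534; 28 + 7.2534/60 = 28.120890
  S ⇒ negate
  λ: split at 3 digits → 035° and 28.7704′; 35 + 28.7704/60 = 35.479507
  hemisphere W, so the sign is −
Point 3:
  Lat: split at 2 digits → 25° and 41.1752′; 25 + 41.1752/60 = 25.686253
  S ⇒ negate
  Longitude: split at 3 digits → 058° and 47.8025′; 58 + 47.8025/60 = 58.796708
  W → negative

1. -62.77836, -111.78911
2. -28.12089, -35.47951
3. -25.68625, -58.79671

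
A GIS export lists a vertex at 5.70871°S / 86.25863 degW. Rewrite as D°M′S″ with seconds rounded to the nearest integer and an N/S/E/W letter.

5°42′31″ S, 86°15′31″ W

φ: 0.708710° → 42.52260′; 0.52260 × 60 = 31.36″
λ: 0.258630° → 15.51780′; 0.51780 × 60 = 31.07″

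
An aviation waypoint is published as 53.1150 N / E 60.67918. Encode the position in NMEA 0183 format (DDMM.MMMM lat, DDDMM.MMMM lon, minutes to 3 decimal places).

5306.900,N / 06040.751,E

Latitude: fractional part 0.115000 → 6.90000 minutes
λ: minutes = (60.679180 − 60) × 60 = 40.75080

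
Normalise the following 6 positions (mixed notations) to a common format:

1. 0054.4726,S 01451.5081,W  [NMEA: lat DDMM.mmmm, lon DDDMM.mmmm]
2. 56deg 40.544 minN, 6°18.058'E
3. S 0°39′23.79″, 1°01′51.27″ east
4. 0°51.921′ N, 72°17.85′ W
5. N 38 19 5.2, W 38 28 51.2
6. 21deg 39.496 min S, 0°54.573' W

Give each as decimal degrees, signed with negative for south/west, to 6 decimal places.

Point 1:
  φ: degrees = first 2 digits = 0, minutes = 54.4726; 0 + 54.4726/60 = 0.9078767
  S → negative
  Longitude: split at 3 digits → 014° and 51.5081′; 14 + 51.5081/60 = 14.8584683
  W → negative
Point 2:
  Lat: 40.544′ = 0.675733°; total 56.6757333
  N → positive
  Lon: 6 + 18.058/60 = 6.3009667
  E ⇒ keep positive
Point 3:
  Lat: 0 + 39/60 + 23.79/3600 = 0.6566083
  S ⇒ negate
  Lon: 1′ + 51.27″ = 1.85450′; 1 + 1.85450/60 = 1.0309083
  E → positive
Point 4:
  Latitude: 51.921′ = 0.865350°; total 0.8653500
  N ⇒ keep positive
  Longitude: 17.85′ = 0.297500°; total 72.2975000
  hemisphere W, so the sign is −
Point 5:
  Lat: 19′ + 5.2″ = 19.08667′; 38 + 19.08667/60 = 38.3181111
  N ⇒ keep positive
  λ: 38 + 28/60 + 51.2/3600 = 38.4808889
  W → negative
Point 6:
  φ: 39.496′ = 0.658267°; total 21.6582667
  S → negative
  λ: 54.573′ = 0.909550°; total 0.9095500
  hemisphere W, so the sign is −

1. -0.907877, -14.858468
2. 56.675733, 6.300967
3. -0.656608, 1.030908
4. 0.865350, -72.297500
5. 38.318111, -38.480889
6. -21.658267, -0.909550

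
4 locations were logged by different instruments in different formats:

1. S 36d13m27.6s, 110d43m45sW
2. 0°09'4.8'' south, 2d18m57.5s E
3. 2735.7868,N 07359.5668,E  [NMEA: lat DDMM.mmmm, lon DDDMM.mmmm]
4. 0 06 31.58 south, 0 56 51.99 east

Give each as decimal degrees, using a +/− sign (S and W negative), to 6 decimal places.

Point 1:
  Lat: 13′ + 27.6″ = 13.46000′; 36 + 13.46000/60 = 36.2243333
  S → negative
  Longitude: 43′ + 45″ = 43.75000′; 110 + 43.75000/60 = 110.7291667
  hemisphere W, so the sign is −
Point 2:
  Lat: 0° + 9/60 + 4.8/3600 = 0 + 0.150000 + 0.001333 = 0.1513333
  hemisphere S, so the sign is −
  Lon: 2° + 18/60 + 57.5/3600 = 2 + 0.300000 + 0.015972 = 2.3159722
  E → positive
Point 3:
  Latitude: split at 2 digits → 27° and 35.7868′; 27 + 35.7868/60 = 27.5964467
  N → positive
  Lon: split at 3 digits → 073° and 59.5668′; 73 + 59.5668/60 = 73.9927800
  E → positive
Point 4:
  φ: 6′ + 31.58″ = 6.52633′; 0 + 6.52633/60 = 0.1087722
  hemisphere S, so the sign is −
  Lon: 56′ + 51.99″ = 56.86650′; 0 + 56.86650/60 = 0.9477750
  E ⇒ keep positive

1. -36.224333, -110.729167
2. -0.151333, 2.315972
3. 27.596447, 73.992780
4. -0.108772, 0.947775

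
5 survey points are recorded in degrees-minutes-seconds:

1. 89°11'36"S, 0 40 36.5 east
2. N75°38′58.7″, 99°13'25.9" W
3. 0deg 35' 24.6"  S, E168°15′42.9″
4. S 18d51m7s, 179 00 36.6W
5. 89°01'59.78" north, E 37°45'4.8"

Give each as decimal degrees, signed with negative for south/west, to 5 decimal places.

Point 1:
  φ: 89 + 11/60 + 36/3600 = 89.193333
  hemisphere S, so the sign is −
  Longitude: 0 + 40/60 + 36.5/3600 = 0.676806
  E ⇒ keep positive
Point 2:
  φ: 38′ + 58.7″ = 38.97833′; 75 + 38.97833/60 = 75.649639
  N ⇒ keep positive
  Lon: 99 + 13/60 + 25.9/3600 = 99.223861
  W → negative
Point 3:
  Lat: 0 + 35/60 + 24.6/3600 = 0.590167
  hemisphere S, so the sign is −
  λ: 168° + 15/60 + 42.9/3600 = 168 + 0.250000 + 0.011917 = 168.261917
  E ⇒ keep positive
Point 4:
  Lat: 18° + 51/60 + 7/3600 = 18 + 0.850000 + 0.001944 = 18.851944
  S → negative
  λ: 179 + 0/60 + 36.6/3600 = 179.010167
  W → negative
Point 5:
  Latitude: 89 + 1/60 + 59.78/3600 = 89.033272
  N → positive
  λ: 37 + 45/60 + 4.8/3600 = 37.751333
  E → positive

1. -89.19333, 0.67681
2. 75.64964, -99.22386
3. -0.59017, 168.26192
4. -18.85194, -179.01017
5. 89.03327, 37.75133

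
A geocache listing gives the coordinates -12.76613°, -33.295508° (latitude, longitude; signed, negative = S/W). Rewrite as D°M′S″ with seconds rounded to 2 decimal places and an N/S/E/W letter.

12°45′58.07″ S, 33°17′43.83″ W

Latitude is negative → S; |value| = 12.766130
Latitude: whole degrees 12; 45.96780′ → 45′ and 58.0680″
Longitude is negative → W; |value| = 33.295508
Longitude: 0.295508 × 60 = 17.73048′ → 17′, remainder × 60 = 43.8288″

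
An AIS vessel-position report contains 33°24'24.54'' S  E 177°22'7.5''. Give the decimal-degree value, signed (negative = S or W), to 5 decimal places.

-33.40682, 177.36875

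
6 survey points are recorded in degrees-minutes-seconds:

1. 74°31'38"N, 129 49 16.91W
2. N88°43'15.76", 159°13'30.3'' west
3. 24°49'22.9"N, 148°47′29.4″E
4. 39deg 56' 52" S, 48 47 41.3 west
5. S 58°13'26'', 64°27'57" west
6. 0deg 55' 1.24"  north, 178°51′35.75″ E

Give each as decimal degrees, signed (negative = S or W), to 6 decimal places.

Point 1:
  Lat: 74 + 31/60 + 38/3600 = 74.5272222
  N ⇒ keep positive
  Lon: 129° + 49/60 + 16.91/3600 = 129 + 0.816667 + 0.004697 = 129.8213639
  W → negative
Point 2:
  φ: 88° + 43/60 + 15.76/3600 = 88 + 0.716667 + 0.004378 = 88.7210444
  N ⇒ keep positive
  Longitude: 159 + 13/60 + 30.3/3600 = 159.2250833
  W → negative
Point 3:
  Latitude: 24° + 49/60 + 22.9/3600 = 24 + 0.816667 + 0.006361 = 24.8230278
  N ⇒ keep positive
  λ: 148 + 47/60 + 29.4/3600 = 148.7915000
  E → positive
Point 4:
  Latitude: 39° + 56/60 + 52/3600 = 39 + 0.933333 + 0.014444 = 39.9477778
  S ⇒ negate
  Lon: 48° + 47/60 + 41.3/3600 = 48 + 0.783333 + 0.011472 = 48.7948056
  hemisphere W, so the sign is −
Point 5:
  Latitude: 13′ + 26″ = 13.43333′; 58 + 13.43333/60 = 58.2238889
  S ⇒ negate
  Longitude: 27′ + 57″ = 27.95000′; 64 + 27.95000/60 = 64.4658333
  hemisphere W, so the sign is −
Point 6:
  Lat: 55′ + 1.24″ = 55.02067′; 0 + 55.02067/60 = 0.9170111
  N → positive
  λ: 178 + 51/60 + 35.75/3600 = 178.8599306
  E → positive

1. 74.527222, -129.821364
2. 88.721044, -159.225083
3. 24.823028, 148.791500
4. -39.947778, -48.794806
5. -58.223889, -64.465833
6. 0.917011, 178.859931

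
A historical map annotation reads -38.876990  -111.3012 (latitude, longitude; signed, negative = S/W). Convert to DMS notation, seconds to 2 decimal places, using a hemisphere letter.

Latitude is negative → S; |value| = 38.876990
φ: 0.876990° → 52.61940′; 0.61940 × 60 = 37.1640″
Longitude is negative → W; |value| = 111.301200
Longitude: 0.301200° → 18.07200′; 0.07200 × 60 = 4.3200″

38°52′37.16″ S, 111°18′4.32″ W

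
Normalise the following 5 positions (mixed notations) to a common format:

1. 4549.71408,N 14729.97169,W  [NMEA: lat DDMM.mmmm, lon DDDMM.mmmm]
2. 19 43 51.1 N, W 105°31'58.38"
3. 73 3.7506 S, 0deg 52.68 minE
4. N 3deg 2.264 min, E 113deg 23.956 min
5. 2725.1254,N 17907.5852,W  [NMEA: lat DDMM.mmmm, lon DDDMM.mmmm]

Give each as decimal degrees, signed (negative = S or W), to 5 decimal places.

Point 1:
  Latitude: degrees = first 2 digits = 45, minutes = 49.71408; 45 + 49.71408/60 = 45.828568
  N → positive
  λ: degrees = first 3 digits = 147, minutes = 29.97169; 147 + 29.97169/60 = 147.499528
  W → negative
Point 2:
  Latitude: 19 + 43/60 + 51.1/3600 = 19.730861
  N → positive
  Longitude: 105° + 31/60 + 58.38/3600 = 105 + 0.516667 + 0.016217 = 105.532883
  W ⇒ negate
Point 3:
  φ: 73 + 3.7506/60 = 73.062510
  hemisphere S, so the sign is −
  Longitude: 52.68′ = 0.878000°; total 0.878000
  E → positive
Point 4:
  Latitude: 2.264′ = 0.037733°; total 3.037733
  N → positive
  λ: 23.956′ = 0.399267°; total 113.399267
  E ⇒ keep positive
Point 5:
  Lat: degrees = first 2 digits = 27, minutes = 25.1254; 27 + 25.1254/60 = 27.418757
  N → positive
  λ: degrees = first 3 digits = 179, minutes = 7.5852; 179 + 7.5852/60 = 179.126420
  W ⇒ negate

1. 45.82857, -147.49953
2. 19.73086, -105.53288
3. -73.06251, 0.87800
4. 3.03773, 113.39927
5. 27.41876, -179.12642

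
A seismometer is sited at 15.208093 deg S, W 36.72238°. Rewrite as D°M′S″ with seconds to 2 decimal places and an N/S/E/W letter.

15°12′29.13″ S, 36°43′20.57″ W

Lat: 0.208093° → 12.48558′; 0.48558 × 60 = 29.1348″
Lon: 0.722380° → 43.34280′; 0.34280 × 60 = 20.5680″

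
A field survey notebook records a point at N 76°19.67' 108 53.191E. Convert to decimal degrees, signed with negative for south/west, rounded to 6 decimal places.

76.327833, 108.886517

Lat: 19.67′ = 0.327833°; total 76.3278333
N ⇒ keep positive
Lon: 108 + 53.191/60 = 108.8865167
E ⇒ keep positive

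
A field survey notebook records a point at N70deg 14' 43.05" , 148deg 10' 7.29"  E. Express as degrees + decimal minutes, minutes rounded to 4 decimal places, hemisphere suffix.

70° 14.7175′ N, 148° 10.1215′ E

Lat: 14 + 43.05/60 = 14.717500′
λ: 10 + 7.29/60 = 10.121500′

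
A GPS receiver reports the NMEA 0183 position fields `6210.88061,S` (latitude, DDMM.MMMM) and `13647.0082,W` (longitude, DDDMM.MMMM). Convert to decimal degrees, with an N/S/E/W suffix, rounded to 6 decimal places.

62.181344° S, 136.783470° W

Lat: degrees = first 2 digits = 62, minutes = 10.88061; 62 + 10.88061/60 = 62.1813435
Lon: split at 3 digits → 136° and 47.0082′; 136 + 47.0082/60 = 136.7834700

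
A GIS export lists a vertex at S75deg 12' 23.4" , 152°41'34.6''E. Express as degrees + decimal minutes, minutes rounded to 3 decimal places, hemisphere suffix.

75° 12.390′ S, 152° 41.577′ E

Latitude: 12 + 23.4/60 = 12.39000′
λ: seconds/60 = 0.57667; minutes = 41 + 0.57667 = 41.57667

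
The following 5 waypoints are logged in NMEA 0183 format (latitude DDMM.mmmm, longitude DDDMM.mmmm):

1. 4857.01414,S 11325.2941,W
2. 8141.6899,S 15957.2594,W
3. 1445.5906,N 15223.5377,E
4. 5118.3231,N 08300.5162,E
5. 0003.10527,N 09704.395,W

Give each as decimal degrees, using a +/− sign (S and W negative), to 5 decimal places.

Point 1:
  φ: degrees = first 2 digits = 48, minutes = 57.01414; 48 + 57.01414/60 = 48.950236
  S → negative
  λ: split at 3 digits → 113° and 25.2941′; 113 + 25.2941/60 = 113.421568
  W → negative
Point 2:
  Lat: degrees = first 2 digits = 81, minutes = 41.6899; 81 + 41.6899/60 = 81.694832
  hemisphere S, so the sign is −
  Longitude: degrees = first 3 digits = 159, minutes = 57.2594; 159 + 57.2594/60 = 159.954323
  W ⇒ negate
Point 3:
  Latitude: degrees = first 2 digits = 14, minutes = 45.5906; 14 + 45.5906/60 = 14.759843
  N → positive
  Longitude: degrees = first 3 digits = 152, minutes = 23.5377; 152 + 23.5377/60 = 152.392295
  E → positive
Point 4:
  Latitude: degrees = first 2 digits = 51, minutes = 18.3231; 51 + 18.3231/60 = 51.305385
  N ⇒ keep positive
  Lon: degrees = first 3 digits = 83, minutes = 0.5162; 83 + 0.5162/60 = 83.008603
  E ⇒ keep positive
Point 5:
  Lat: degrees = first 2 digits = 0, minutes = 3.10527; 0 + 3.10527/60 = 0.051755
  N ⇒ keep positive
  Longitude: degrees = first 3 digits = 97, minutes = 4.395; 97 + 4.395/60 = 97.073250
  W → negative

1. -48.95024, -113.42157
2. -81.69483, -159.95432
3. 14.75984, 152.39230
4. 51.30539, 83.00860
5. 0.05175, -97.07325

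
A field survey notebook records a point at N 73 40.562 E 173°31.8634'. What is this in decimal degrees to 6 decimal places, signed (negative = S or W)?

73.676033, 173.531057

Lat: 40.562′ = 0.676033°; total 73.6760333
N ⇒ keep positive
Longitude: 173 + 31.8634/60 = 173.5310567
E ⇒ keep positive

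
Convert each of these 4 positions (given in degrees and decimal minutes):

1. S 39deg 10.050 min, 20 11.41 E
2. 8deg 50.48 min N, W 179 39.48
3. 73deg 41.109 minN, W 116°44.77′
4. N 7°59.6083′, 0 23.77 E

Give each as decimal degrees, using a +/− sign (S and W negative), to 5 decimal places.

Point 1:
  φ: 10.05′ = 0.167500°; total 39.167500
  hemisphere S, so the sign is −
  λ: 20 + 11.41/60 = 20.190167
  E → positive
Point 2:
  φ: 8 + 50.48/60 = 8.841333
  N → positive
  Longitude: 179 + 39.48/60 = 179.658000
  W → negative
Point 3:
  Lat: 73 + 41.109/60 = 73.685150
  N ⇒ keep positive
  Lon: 44.77′ = 0.746167°; total 116.746167
  hemisphere W, so the sign is −
Point 4:
  φ: 59.6083′ = 0.993472°; total 7.993472
  N ⇒ keep positive
  Longitude: 0 + 23.77/60 = 0.396167
  E ⇒ keep positive

1. -39.16750, 20.19017
2. 8.84133, -179.65800
3. 73.68515, -116.74617
4. 7.99347, 0.39617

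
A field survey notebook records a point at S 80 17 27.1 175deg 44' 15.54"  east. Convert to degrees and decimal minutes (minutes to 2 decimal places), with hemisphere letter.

φ: 17 + 27.1/60 = 17.4517′
λ: seconds/60 = 0.25900; minutes = 44 + 0.25900 = 44.2590

80° 17.45′ S, 175° 44.26′ E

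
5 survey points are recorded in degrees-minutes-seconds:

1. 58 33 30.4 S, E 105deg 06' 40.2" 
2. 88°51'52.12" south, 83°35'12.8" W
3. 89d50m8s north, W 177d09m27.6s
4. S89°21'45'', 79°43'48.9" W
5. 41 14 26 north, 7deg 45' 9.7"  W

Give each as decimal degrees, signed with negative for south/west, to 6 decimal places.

1. -58.558444, 105.111167
2. -88.864478, -83.586889
3. 89.835556, -177.157667
4. -89.362500, -79.730250
5. 41.240556, -7.752694

Point 1:
  φ: 58° + 33/60 + 30.4/3600 = 58 + 0.550000 + 0.008444 = 58.5584444
  hemisphere S, so the sign is −
  λ: 105° + 6/60 + 40.2/3600 = 105 + 0.100000 + 0.011167 = 105.1111667
  E → positive
Point 2:
  φ: 88° + 51/60 + 52.12/3600 = 88 + 0.850000 + 0.014478 = 88.8644778
  S ⇒ negate
  Longitude: 83 + 35/60 + 12.8/3600 = 83.5868889
  W ⇒ negate
Point 3:
  Latitude: 50′ + 8″ = 50.13333′; 89 + 50.13333/60 = 89.8355556
  N ⇒ keep positive
  Lon: 177 + 9/60 + 27.6/3600 = 177.1576667
  W → negative
Point 4:
  Latitude: 89 + 21/60 + 45/3600 = 89.3625000
  S ⇒ negate
  Lon: 79 + 43/60 + 48.9/3600 = 79.7302500
  W → negative
Point 5:
  φ: 41° + 14/60 + 26/3600 = 41 + 0.233333 + 0.007222 = 41.2405556
  N → positive
  Lon: 45′ + 9.7″ = 45.16167′; 7 + 45.16167/60 = 7.7526944
  W ⇒ negate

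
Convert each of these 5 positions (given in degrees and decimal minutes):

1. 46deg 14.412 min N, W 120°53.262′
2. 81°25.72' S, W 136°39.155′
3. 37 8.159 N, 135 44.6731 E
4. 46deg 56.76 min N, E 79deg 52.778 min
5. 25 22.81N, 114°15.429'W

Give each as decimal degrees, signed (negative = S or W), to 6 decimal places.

1. 46.240200, -120.887700
2. -81.428667, -136.652583
3. 37.135983, 135.744552
4. 46.946000, 79.879633
5. 25.380167, -114.257150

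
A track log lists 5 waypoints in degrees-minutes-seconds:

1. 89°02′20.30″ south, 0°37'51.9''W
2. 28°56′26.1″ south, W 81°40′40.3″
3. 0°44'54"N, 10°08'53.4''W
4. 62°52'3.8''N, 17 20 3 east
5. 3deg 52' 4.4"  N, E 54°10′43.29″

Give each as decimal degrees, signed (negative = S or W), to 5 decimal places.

Point 1:
  Lat: 89 + 2/60 + 20.3/3600 = 89.038972
  hemisphere S, so the sign is −
  Longitude: 0 + 37/60 + 51.9/3600 = 0.631083
  W ⇒ negate
Point 2:
  Latitude: 28° + 56/60 + 26.1/3600 = 28 + 0.933333 + 0.007250 = 28.940583
  S ⇒ negate
  Longitude: 81° + 40/60 + 40.3/3600 = 81 + 0.666667 + 0.011194 = 81.677861
  W ⇒ negate
Point 3:
  Lat: 44′ + 54″ = 44.90000′; 0 + 44.90000/60 = 0.748333
  N ⇒ keep positive
  Longitude: 8′ + 53.4″ = 8.89000′; 10 + 8.89000/60 = 10.148167
  W ⇒ negate
Point 4:
  Lat: 62 + 52/60 + 3.8/3600 = 62.867722
  N → positive
  Lon: 17° + 20/60 + 3/3600 = 17 + 0.333333 + 0.000833 = 17.334167
  E → positive
Point 5:
  Lat: 52′ + 4.4″ = 52.07333′; 3 + 52.07333/60 = 3.867889
  N → positive
  Longitude: 54 + 10/60 + 43.29/3600 = 54.178692
  E ⇒ keep positive

1. -89.03897, -0.63108
2. -28.94058, -81.67786
3. 0.74833, -10.14817
4. 62.86772, 17.33417
5. 3.86789, 54.17869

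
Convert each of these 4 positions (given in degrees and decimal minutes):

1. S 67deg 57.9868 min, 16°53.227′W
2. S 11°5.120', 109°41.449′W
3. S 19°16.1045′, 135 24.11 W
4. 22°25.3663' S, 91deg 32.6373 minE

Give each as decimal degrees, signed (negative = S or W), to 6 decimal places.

Point 1:
  Lat: 57.9868′ = 0.966447°; total 67.9664467
  hemisphere S, so the sign is −
  λ: 16 + 53.227/60 = 16.8871167
  W ⇒ negate
Point 2:
  Latitude: 5.12′ = 0.085333°; total 11.0853333
  hemisphere S, so the sign is −
  Lon: 41.449′ = 0.690817°; total 109.6908167
  W ⇒ negate
Point 3:
  Lat: 16.1045′ = 0.268408°; total 19.2684083
  S → negative
  λ: 24.11′ = 0.401833°; total 135.4018333
  hemisphere W, so the sign is −
Point 4:
  Lat: 22 + 25.3663/60 = 22.4227717
  hemisphere S, so the sign is −
  Lon: 91 + 32.6373/60 = 91.5439550
  E ⇒ keep positive

1. -67.966447, -16.887117
2. -11.085333, -109.690817
3. -19.268408, -135.401833
4. -22.422772, 91.543955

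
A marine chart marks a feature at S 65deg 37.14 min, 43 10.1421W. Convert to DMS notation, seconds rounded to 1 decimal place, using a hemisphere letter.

65°37′8.4″ S, 43°10′8.5″ W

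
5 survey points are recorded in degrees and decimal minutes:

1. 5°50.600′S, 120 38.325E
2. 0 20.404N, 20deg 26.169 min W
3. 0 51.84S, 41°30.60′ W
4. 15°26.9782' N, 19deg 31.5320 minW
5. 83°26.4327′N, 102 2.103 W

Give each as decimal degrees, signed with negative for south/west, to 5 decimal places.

1. -5.84333, 120.63875
2. 0.34007, -20.43615
3. -0.86400, -41.51000
4. 15.44964, -19.52553
5. 83.44055, -102.03505

Point 1:
  Lat: 5 + 50.6/60 = 5.843333
  S → negative
  Longitude: 38.325′ = 0.638750°; total 120.638750
  E → positive
Point 2:
  Latitude: 0 + 20.404/60 = 0.340067
  N → positive
  Longitude: 26.169′ = 0.436150°; total 20.436150
  W ⇒ negate
Point 3:
  Lat: 51.84′ = 0.864000°; total 0.864000
  S → negative
  Lon: 30.6′ = 0.510000°; total 41.510000
  W → negative
Point 4:
  φ: 15 + 26.9782/60 = 15.449637
  N ⇒ keep positive
  λ: 19 + 31.532/60 = 19.525533
  W → negative
Point 5:
  Latitude: 83 + 26.4327/60 = 83.440545
  N ⇒ keep positive
  Lon: 102 + 2.103/60 = 102.035050
  W ⇒ negate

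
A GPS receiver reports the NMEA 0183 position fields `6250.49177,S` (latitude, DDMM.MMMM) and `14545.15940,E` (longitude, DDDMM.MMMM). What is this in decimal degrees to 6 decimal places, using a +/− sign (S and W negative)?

-62.841530, 145.752657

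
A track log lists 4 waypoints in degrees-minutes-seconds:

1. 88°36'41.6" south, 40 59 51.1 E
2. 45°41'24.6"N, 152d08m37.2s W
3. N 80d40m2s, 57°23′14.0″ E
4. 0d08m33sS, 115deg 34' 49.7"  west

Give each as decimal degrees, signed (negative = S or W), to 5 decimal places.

1. -88.61156, 40.99753
2. 45.69017, -152.14367
3. 80.66722, 57.38722
4. -0.14250, -115.58047

Point 1:
  Latitude: 88 + 36/60 + 41.6/3600 = 88.611556
  S ⇒ negate
  λ: 40° + 59/60 + 51.1/3600 = 40 + 0.983333 + 0.014194 = 40.997528
  E ⇒ keep positive
Point 2:
  Latitude: 45° + 41/60 + 24.6/3600 = 45 + 0.683333 + 0.006833 = 45.690167
  N ⇒ keep positive
  Lon: 8′ + 37.2″ = 8.62000′; 152 + 8.62000/60 = 152.143667
  hemisphere W, so the sign is −
Point 3:
  Lat: 80 + 40/60 + 2/3600 = 80.667222
  N ⇒ keep positive
  Longitude: 23′ + 14″ = 23.23333′; 57 + 23.23333/60 = 57.387222
  E ⇒ keep positive
Point 4:
  φ: 0° + 8/60 + 33/3600 = 0 + 0.133333 + 0.009167 = 0.142500
  S ⇒ negate
  λ: 115° + 34/60 + 49.7/3600 = 115 + 0.566667 + 0.013806 = 115.580472
  W → negative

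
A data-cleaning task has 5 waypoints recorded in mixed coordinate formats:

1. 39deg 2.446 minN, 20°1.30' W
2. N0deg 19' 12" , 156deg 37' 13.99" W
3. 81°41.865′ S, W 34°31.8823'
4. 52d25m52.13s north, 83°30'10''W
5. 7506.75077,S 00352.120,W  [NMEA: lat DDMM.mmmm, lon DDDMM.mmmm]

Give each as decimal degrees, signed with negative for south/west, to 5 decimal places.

1. 39.04077, -20.02167
2. 0.32000, -156.62055
3. -81.69775, -34.53137
4. 52.43115, -83.50278
5. -75.11251, -3.86867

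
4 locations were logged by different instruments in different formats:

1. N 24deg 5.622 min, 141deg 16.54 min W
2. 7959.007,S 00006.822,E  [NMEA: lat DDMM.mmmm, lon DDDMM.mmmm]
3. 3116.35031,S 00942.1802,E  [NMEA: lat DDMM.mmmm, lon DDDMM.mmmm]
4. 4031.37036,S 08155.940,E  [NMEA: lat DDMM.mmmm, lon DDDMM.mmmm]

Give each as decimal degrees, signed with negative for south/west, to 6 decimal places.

1. 24.093700, -141.275667
2. -79.983450, 0.113700
3. -31.272505, 9.703003
4. -40.522839, 81.932333

Point 1:
  Latitude: 5.622′ = 0.093700°; total 24.0937000
  N ⇒ keep positive
  Longitude: 16.54′ = 0.275667°; total 141.2756667
  hemisphere W, so the sign is −
Point 2:
  Latitude: degrees = first 2 digits = 79, minutes = 59.007; 79 + 59.007/60 = 79.9834500
  hemisphere S, so the sign is −
  Longitude: split at 3 digits → 000° and 6.822′; 0 + 6.822/60 = 0.1137000
  E ⇒ keep positive
Point 3:
  Lat: degrees = first 2 digits = 31, minutes = 16.35031; 31 + 16.35031/60 = 31.2725052
  hemisphere S, so the sign is −
  Lon: split at 3 digits → 009° and 42.1802′; 9 + 42.1802/60 = 9.7030033
  E → positive
Point 4:
  φ: split at 2 digits → 40° and 31.37036′; 40 + 31.37036/60 = 40.5228393
  hemisphere S, so the sign is −
  Longitude: degrees = first 3 digits = 81, minutes = 55.94; 81 + 55.94/60 = 81.9323333
  E → positive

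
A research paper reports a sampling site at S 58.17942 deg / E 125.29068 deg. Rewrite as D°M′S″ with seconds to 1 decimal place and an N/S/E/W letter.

φ: whole degrees 58; 10.76520′ → 10′ and 45.912″
Lon: 0.290680 × 60 = 17.44080′ → 17′, remainder × 60 = 26.448″

58°10′45.9″ S, 125°17′26.4″ E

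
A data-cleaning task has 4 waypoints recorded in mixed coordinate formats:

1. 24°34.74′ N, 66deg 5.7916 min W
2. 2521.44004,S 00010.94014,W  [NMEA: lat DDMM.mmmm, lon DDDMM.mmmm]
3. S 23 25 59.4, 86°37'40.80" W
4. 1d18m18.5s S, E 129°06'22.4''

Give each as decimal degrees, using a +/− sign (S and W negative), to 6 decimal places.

1. 24.579000, -66.096527
2. -25.357334, -0.182336
3. -23.433167, -86.628000
4. -1.305139, 129.106222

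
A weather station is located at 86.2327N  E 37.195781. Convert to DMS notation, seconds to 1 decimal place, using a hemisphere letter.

φ: 0.232700° → 13.96200′; 0.96200 × 60 = 57.720″
λ: 0.195781° → 11.74686′; 0.74686 × 60 = 44.812″

86°13′57.7″ N, 37°11′44.8″ E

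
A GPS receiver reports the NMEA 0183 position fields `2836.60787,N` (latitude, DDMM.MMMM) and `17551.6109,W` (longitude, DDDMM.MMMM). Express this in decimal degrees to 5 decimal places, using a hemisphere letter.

28.61013° N, 175.86018° W

Lat: degrees = first 2 digits = 28, minutes = 36.60787; 28 + 36.60787/60 = 28.610131
Lon: degrees = first 3 digits = 175, minutes = 51.6109; 175 + 51.6109/60 = 175.860182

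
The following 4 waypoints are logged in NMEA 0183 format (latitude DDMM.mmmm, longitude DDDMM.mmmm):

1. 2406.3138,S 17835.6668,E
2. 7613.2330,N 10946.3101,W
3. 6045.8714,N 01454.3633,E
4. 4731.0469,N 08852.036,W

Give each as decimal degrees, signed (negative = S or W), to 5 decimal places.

1. -24.10523, 178.59445
2. 76.22055, -109.77184
3. 60.76452, 14.90606
4. 47.51745, -88.86727

Point 1:
  Latitude: degrees = first 2 digits = 24, minutes = 6.3138; 24 + 6.3138/60 = 24.105230
  hemisphere S, so the sign is −
  λ: split at 3 digits → 178° and 35.6668′; 178 + 35.6668/60 = 178.594447
  E ⇒ keep positive
Point 2:
  φ: split at 2 digits → 76° and 13.233′; 76 + 13.233/60 = 76.220550
  N → positive
  Lon: degrees = first 3 digits = 109, minutes = 46.3101; 109 + 46.3101/60 = 109.771835
  W ⇒ negate
Point 3:
  φ: degrees = first 2 digits = 60, minutes = 45.8714; 60 + 45.8714/60 = 60.764523
  N → positive
  Longitude: split at 3 digits → 014° and 54.3633′; 14 + 54.3633/60 = 14.906055
  E → positive
Point 4:
  Lat: split at 2 digits → 47° and 31.0469′; 47 + 31.0469/60 = 47.517448
  N ⇒ keep positive
  Longitude: degrees = first 3 digits = 88, minutes = 52.036; 88 + 52.036/60 = 88.867267
  hemisphere W, so the sign is −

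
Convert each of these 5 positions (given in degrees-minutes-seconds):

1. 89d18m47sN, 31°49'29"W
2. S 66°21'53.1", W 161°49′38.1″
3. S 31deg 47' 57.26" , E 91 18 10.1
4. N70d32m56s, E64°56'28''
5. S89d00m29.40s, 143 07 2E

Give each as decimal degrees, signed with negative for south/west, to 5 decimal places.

Point 1:
  Lat: 89 + 18/60 + 47/3600 = 89.313056
  N → positive
  λ: 31° + 49/60 + 29/3600 = 31 + 0.816667 + 0.008056 = 31.824722
  W → negative
Point 2:
  φ: 21′ + 53.1″ = 21.88500′; 66 + 21.88500/60 = 66.364750
  S → negative
  Lon: 49′ + 38.1″ = 49.63500′; 161 + 49.63500/60 = 161.827250
  W ⇒ negate
Point 3:
  φ: 31 + 47/60 + 57.26/3600 = 31.799239
  S ⇒ negate
  Lon: 91 + 18/60 + 10.1/3600 = 91.302806
  E ⇒ keep positive
Point 4:
  Latitude: 70° + 32/60 + 56/3600 = 70 + 0.533333 + 0.015556 = 70.548889
  N ⇒ keep positive
  Longitude: 64 + 56/60 + 28/3600 = 64.941111
  E → positive
Point 5:
  Lat: 89° + 0/60 + 29.4/3600 = 89 + 0.000000 + 0.008167 = 89.008167
  S → negative
  Lon: 143° + 7/60 + 2/3600 = 143 + 0.116667 + 0.000556 = 143.117222
  E → positive

1. 89.31306, -31.82472
2. -66.36475, -161.82725
3. -31.79924, 91.30281
4. 70.54889, 64.94111
5. -89.00817, 143.11722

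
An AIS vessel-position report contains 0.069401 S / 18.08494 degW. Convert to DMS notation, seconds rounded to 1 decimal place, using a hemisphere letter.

0°04′9.8″ S, 18°05′5.8″ W

Latitude: 0.069401° → 4.16406′; 0.16406 × 60 = 9.844″
Lon: whole degrees 18; 5.09640′ → 5′ and 5.784″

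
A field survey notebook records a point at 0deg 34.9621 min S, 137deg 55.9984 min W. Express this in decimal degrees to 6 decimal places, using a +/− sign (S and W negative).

φ: 0 + 34.9621/60 = 0.5827017
S → negative
Longitude: 55.9984′ = 0.933307°; total 137.9333067
W → negative

-0.582702, -137.933307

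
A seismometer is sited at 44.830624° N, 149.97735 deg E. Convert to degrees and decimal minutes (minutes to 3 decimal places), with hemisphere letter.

44° 49.837′ N, 149° 58.641′ E

Lat: 44° + 0.830624 × 60 = 44° 49.83744′
λ: fractional part 0.977350 → 58.64100 minutes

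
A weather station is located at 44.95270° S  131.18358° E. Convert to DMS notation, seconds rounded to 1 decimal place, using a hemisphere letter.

Latitude: 0.952700° → 57.16200′; 0.16200 × 60 = 9.720″
λ: whole degrees 131; 11.01480′ → 11′ and 0.888″

44°57′9.7″ S, 131°11′0.9″ E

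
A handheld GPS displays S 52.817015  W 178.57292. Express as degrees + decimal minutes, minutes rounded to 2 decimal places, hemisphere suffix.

φ: minutes = (52.817015 − 52) × 60 = 49.0209
λ: minutes = (178.572920 − 178) × 60 = 34.3752

52° 49.02′ S, 178° 34.38′ W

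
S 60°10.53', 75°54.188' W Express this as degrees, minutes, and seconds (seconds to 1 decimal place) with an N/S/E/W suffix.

60°10′31.8″ S, 75°54′11.3″ W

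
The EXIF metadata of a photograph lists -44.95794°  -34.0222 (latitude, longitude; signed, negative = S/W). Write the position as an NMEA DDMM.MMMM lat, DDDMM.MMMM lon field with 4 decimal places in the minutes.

4457.4764,S / 03401.3320,W

Latitude is negative → S; |value| = 44.957940
Latitude: minutes = (44.957940 − 44) × 60 = 57.476400
Longitude is negative → W; |value| = 34.022200
λ: fractional part 0.022200 → 1.332000 minutes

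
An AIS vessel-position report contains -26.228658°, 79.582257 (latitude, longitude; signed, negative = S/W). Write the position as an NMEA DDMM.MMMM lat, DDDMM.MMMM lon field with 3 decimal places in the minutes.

Latitude is negative → S; |value| = 26.228658
φ: minutes = (26.228658 − 26) × 60 = 13.71948
Lon: fractional part 0.582257 → 34.93542 minutes

2613.719,S / 07934.935,E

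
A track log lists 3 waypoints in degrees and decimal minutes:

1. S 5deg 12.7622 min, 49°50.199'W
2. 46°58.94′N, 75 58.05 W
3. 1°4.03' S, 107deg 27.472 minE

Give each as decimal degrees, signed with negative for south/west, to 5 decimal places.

Point 1:
  φ: 5 + 12.7622/60 = 5.212703
  S ⇒ negate
  Lon: 49 + 50.199/60 = 49.836650
  hemisphere W, so the sign is −
Point 2:
  φ: 58.94′ = 0.982333°; total 46.982333
  N ⇒ keep positive
  λ: 58.05′ = 0.967500°; total 75.967500
  hemisphere W, so the sign is −
Point 3:
  φ: 1 + 4.03/60 = 1.067167
  S ⇒ negate
  Lon: 27.472′ = 0.457867°; total 107.457867
  E → positive

1. -5.21270, -49.83665
2. 46.98233, -75.96750
3. -1.06717, 107.45787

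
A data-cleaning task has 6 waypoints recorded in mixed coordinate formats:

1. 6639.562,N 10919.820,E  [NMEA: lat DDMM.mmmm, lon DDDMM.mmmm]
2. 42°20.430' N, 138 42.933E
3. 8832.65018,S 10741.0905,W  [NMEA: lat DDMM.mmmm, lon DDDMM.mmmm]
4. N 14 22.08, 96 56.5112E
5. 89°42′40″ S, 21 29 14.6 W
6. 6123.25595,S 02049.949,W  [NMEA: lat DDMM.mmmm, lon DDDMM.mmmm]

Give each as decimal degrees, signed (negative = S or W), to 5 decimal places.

1. 66.65937, 109.33033
2. 42.34050, 138.71555
3. -88.54417, -107.68484
4. 14.36800, 96.94185
5. -89.71111, -21.48739
6. -61.38760, -20.83248

Point 1:
  Lat: degrees = first 2 digits = 66, minutes = 39.562; 66 + 39.562/60 = 66.659367
  N → positive
  Longitude: split at 3 digits → 109° and 19.82′; 109 + 19.82/60 = 109.330333
  E ⇒ keep positive
Point 2:
  Lat: 42 + 20.43/60 = 42.340500
  N → positive
  λ: 138 + 42.933/60 = 138.715550
  E ⇒ keep positive
Point 3:
  φ: split at 2 digits → 88° and 32.65018′; 88 + 32.65018/60 = 88.544170
  hemisphere S, so the sign is −
  λ: split at 3 digits → 107° and 41.0905′; 107 + 41.0905/60 = 107.684842
  hemisphere W, so the sign is −
Point 4:
  Latitude: 14 + 22.08/60 = 14.368000
  N → positive
  Lon: 56.5112′ = 0.941853°; total 96.941853
  E → positive
Point 5:
  φ: 89° + 42/60 + 40/3600 = 89 + 0.700000 + 0.011111 = 89.711111
  S ⇒ negate
  Lon: 21° + 29/60 + 14.6/3600 = 21 + 0.483333 + 0.004056 = 21.487389
  W ⇒ negate
Point 6:
  Latitude: degrees = first 2 digits = 61, minutes = 23.25595; 61 + 23.25595/60 = 61.387599
  S ⇒ negate
  λ: degrees = first 3 digits = 20, minutes = 49.949; 20 + 49.949/60 = 20.832483
  hemisphere W, so the sign is −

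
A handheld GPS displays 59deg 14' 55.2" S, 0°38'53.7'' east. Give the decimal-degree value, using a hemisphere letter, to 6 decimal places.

Lat: 59 + 14/60 + 55.2/3600 = 59.2486667
Lon: 0° + 38/60 + 53.7/3600 = 0 + 0.633333 + 0.014917 = 0.6482500

59.248667° S, 0.648250° E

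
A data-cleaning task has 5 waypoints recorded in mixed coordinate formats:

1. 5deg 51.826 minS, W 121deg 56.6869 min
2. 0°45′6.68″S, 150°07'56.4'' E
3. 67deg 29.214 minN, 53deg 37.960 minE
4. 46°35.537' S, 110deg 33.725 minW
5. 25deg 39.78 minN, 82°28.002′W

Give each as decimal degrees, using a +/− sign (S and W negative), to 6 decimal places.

Point 1:
  Latitude: 5 + 51.826/60 = 5.8637667
  hemisphere S, so the sign is −
  Lon: 56.6869′ = 0.944782°; total 121.9447817
  hemisphere W, so the sign is −
Point 2:
  Lat: 45′ + 6.68″ = 45.11133′; 0 + 45.11133/60 = 0.7518556
  hemisphere S, so the sign is −
  Longitude: 150° + 7/60 + 56.4/3600 = 150 + 0.116667 + 0.015667 = 150.1323333
  E ⇒ keep positive
Point 3:
  Latitude: 29.214′ = 0.486900°; total 67.4869000
  N → positive
  λ: 37.96′ = 0.632667°; total 53.6326667
  E ⇒ keep positive
Point 4:
  φ: 46 + 35.537/60 = 46.5922833
  S → negative
  Lon: 110 + 33.725/60 = 110.5620833
  W → negative
Point 5:
  Lat: 39.78′ = 0.663000°; total 25.6630000
  N ⇒ keep positive
  Longitude: 28.002′ = 0.466700°; total 82.4667000
  W ⇒ negate

1. -5.863767, -121.944782
2. -0.751856, 150.132333
3. 67.486900, 53.632667
4. -46.592283, -110.562083
5. 25.663000, -82.466700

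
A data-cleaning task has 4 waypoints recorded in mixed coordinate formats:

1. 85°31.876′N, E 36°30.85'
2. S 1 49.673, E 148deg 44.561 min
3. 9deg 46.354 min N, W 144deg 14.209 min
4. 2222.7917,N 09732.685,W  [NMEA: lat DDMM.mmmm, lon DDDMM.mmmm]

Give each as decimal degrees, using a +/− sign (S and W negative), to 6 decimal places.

Point 1:
  Lat: 85 + 31.876/60 = 85.5312667
  N ⇒ keep positive
  Longitude: 36 + 30.85/60 = 36.5141667
  E → positive
Point 2:
  Latitude: 1 + 49.673/60 = 1.8278833
  S → negative
  Longitude: 44.561′ = 0.742683°; total 148.7426833
  E ⇒ keep positive
Point 3:
  Lat: 9 + 46.354/60 = 9.7725667
  N → positive
  Longitude: 144 + 14.209/60 = 144.2368167
  W ⇒ negate
Point 4:
  Lat: degrees = first 2 digits = 22, minutes = 22.7917; 22 + 22.7917/60 = 22.3798617
  N → positive
  Longitude: split at 3 digits → 097° and 32.685′; 97 + 32.685/60 = 97.5447500
  hemisphere W, so the sign is −

1. 85.531267, 36.514167
2. -1.827883, 148.742683
3. 9.772567, -144.236817
4. 22.379862, -97.544750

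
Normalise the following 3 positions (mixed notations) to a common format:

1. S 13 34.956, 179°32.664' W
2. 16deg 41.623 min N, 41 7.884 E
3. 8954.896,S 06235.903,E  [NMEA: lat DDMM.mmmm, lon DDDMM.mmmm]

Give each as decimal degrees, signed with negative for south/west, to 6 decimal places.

Point 1:
  Latitude: 34.956′ = 0.582600°; total 13.5826000
  S ⇒ negate
  Lon: 32.664′ = 0.544400°; total 179.5444000
  W ⇒ negate
Point 2:
  Latitude: 41.623′ = 0.693717°; total 16.6937167
  N ⇒ keep positive
  λ: 7.884′ = 0.131400°; total 41.1314000
  E → positive
Point 3:
  φ: split at 2 digits → 89° and 54.896′; 89 + 54.896/60 = 89.9149333
  hemisphere S, so the sign is −
  λ: degrees = first 3 digits = 62, minutes = 35.903; 62 + 35.903/60 = 62.5983833
  E → positive

1. -13.582600, -179.544400
2. 16.693717, 41.131400
3. -89.914933, 62.598383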